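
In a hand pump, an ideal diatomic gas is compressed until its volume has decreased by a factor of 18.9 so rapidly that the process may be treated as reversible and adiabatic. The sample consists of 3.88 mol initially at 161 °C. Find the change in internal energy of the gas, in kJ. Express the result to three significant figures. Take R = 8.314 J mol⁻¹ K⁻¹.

ΔU ≈ 78.4 kJ

Adiabatic: T₁V₁^(γ−1) = T₂V₂^(γ−1) ⇒ T₂ = T₁ (V₁/V₂)^(γ−1).
γ = 7/5 for a diatomic ideal gas, so γ−1 = 2/5.
T₁ = 161 °C = 434.1 K.
T₂ = 434.1 × 18.9^(2/5) = 1407 K.
Q = 0, so ΔU = W_on_gas = nCᵥΔT with Cᵥ = R/(γ−1) = 20.79 J/(mol·K).
ΔU = 3.88 × 20.79 × (1407 − 434.1) = 78440 J.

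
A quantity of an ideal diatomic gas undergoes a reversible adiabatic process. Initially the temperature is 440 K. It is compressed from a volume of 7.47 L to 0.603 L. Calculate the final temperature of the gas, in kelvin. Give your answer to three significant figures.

T₂ ≈ 1200 K

Adiabatic: T₁V₁^(γ−1) = T₂V₂^(γ−1) ⇒ T₂ = T₁ (V₁/V₂)^(γ−1).
For a diatomic ideal gas γ = 7/5, so γ−1 = 2/5.
T₂ = 440 × (7.47/0.603)^(2/5) = 1204 K.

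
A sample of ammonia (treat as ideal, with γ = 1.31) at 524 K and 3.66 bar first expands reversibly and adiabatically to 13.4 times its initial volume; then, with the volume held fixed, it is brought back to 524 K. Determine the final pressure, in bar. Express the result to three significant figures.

Adiabatic step (PV^γ = const): P₂ = 3.66×(1/13.4)^(1.31) = 0.1222 bar; T₂ = 524×(1/13.4)^(0.31) = 234.4 K.
Isochoric: P₃ = P₂(T₃/T₂) = 0.1222 × (524/234.4) = 0.2731 bar.

P₃ ≈ 0.273 bar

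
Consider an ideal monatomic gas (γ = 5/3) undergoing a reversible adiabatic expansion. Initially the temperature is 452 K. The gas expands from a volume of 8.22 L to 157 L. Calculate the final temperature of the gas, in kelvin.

T₂ ≈ 63.3 K

For a reversible adiabat TV^(γ−1) is constant, so T₂ = T₁ (V₁/V₂)^(γ−1).
T₂ = 452 × (8.22/157)^(2/3) = 63.26 K.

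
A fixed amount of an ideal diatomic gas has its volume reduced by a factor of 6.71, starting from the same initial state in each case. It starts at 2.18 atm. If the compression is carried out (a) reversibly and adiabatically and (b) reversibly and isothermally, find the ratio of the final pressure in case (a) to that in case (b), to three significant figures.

For a diatomic ideal gas γ = 7/5.
Isothermal: P_b = P₁(V₁/V₂) = 2.18×6.71.
Adiabatic: P_a = P₁(V₁/V₂)^γ = 2.18×6.71^(7/5).
P_a/P_b = (V₁/V₂)^(γ−1) = 6.71^(2/5) = 2.141.

P_adiabatic / P_isothermal ≈ 2.14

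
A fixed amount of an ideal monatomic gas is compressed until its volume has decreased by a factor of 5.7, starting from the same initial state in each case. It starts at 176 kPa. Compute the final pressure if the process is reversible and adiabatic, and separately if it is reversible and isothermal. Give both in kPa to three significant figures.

adiabatic: 3200 kPa; isothermal: 1000 kPa

For a monatomic ideal gas γ = 5/3.
Isothermal: P₂ = P₁(V₁/V₂) = 176×5.7 = 1003 kPa.
Adiabatic: P₂ = P₁(V₁/V₂)^γ = 176×5.7^(5/3) = 3201 kPa.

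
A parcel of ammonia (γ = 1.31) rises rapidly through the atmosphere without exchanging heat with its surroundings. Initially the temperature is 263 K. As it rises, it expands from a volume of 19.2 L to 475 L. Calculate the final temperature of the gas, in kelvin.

Adiabatic: T₁V₁^(γ−1) = T₂V₂^(γ−1) ⇒ T₂ = T₁ (V₁/V₂)^(γ−1).
T₂ = 263 × (19.2/475)^(0.31) = 97.28 K.

T₂ ≈ 97.3 K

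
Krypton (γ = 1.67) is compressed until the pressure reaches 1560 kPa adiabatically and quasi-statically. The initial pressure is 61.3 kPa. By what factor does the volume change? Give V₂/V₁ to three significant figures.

V₂/V₁ ≈ 0.144

From PV^γ = const, V₂/V₁ = (P₁/P₂)^(1/γ).
V₂/V₁ = (61.3/1560)^(0.599) = 0.144.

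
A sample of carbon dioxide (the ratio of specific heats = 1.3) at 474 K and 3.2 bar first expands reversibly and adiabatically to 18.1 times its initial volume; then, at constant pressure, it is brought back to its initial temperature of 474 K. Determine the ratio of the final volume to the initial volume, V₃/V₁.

Adiabatic step: V₂/V₁ = 18.1; T₂ = T₁·(1/18.1)^(0.3) = 198.8 K.
Isobaric step: V₃/V₂ = T₃/T₂ = 474/198.8.
V₃/V₁ = (V₂/V₁)(V₃/V₂) = 18.1 × (474/198.8) = 43.15.

V₃/V₁ ≈ 43.2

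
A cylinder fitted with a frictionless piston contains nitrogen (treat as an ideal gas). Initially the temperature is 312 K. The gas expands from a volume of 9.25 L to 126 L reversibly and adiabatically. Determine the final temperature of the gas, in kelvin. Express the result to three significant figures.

T₂ ≈ 110 K

Adiabatic: T₁V₁^(γ−1) = T₂V₂^(γ−1) ⇒ T₂ = T₁ (V₁/V₂)^(γ−1).
For a diatomic ideal gas γ = 7/5, so γ−1 = 2/5.
T₂ = 312 × (9.25/126)^(2/5) = 109.8 K.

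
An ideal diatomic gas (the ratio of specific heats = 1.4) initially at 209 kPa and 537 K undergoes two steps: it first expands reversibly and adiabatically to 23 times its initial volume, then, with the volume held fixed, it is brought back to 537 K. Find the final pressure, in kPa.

P₃ ≈ 9.09 kPa

Adiabatic step (PV^γ = const): P₂ = 209×(1/23)^(1.4) = 2.593 kPa; T₂ = 537×(1/23)^(0.4) = 153.2 K.
Isochoric: P₃ = P₂(T₃/T₂) = 2.593 × (537/153.2) = 9.087 kPa.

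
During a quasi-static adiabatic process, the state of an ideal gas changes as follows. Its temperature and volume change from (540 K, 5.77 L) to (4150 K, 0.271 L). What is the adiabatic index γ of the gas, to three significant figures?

γ ≈ 1.67

TV^(γ−1) = const ⇒ γ − 1 = ln(T₂/T₁) / ln(V₁/V₂).
γ = 1 + ln(4150/540) / ln(5.77/0.271) = 1.667.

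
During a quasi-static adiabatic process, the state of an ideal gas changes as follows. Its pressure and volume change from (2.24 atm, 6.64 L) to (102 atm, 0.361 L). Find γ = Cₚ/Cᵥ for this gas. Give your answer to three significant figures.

γ ≈ 1.31

PV^γ = const ⇒ γ = ln(P₂/P₁) / ln(V₁/V₂).
γ = ln(102/2.24) / ln(6.64/0.361) = 1.311.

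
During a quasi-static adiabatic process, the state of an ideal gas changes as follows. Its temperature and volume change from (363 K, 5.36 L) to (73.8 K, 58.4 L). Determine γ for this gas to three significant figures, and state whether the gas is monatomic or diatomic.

γ ≈ 1.67; monatomic

TV^(γ−1) = const ⇒ γ − 1 = ln(T₂/T₁) / ln(V₁/V₂).
γ = 1 + ln(73.8/363) / ln(5.36/58.4) = 1.667.
γ ≈ 1.67 is close to 5/3, so the gas is monatomic.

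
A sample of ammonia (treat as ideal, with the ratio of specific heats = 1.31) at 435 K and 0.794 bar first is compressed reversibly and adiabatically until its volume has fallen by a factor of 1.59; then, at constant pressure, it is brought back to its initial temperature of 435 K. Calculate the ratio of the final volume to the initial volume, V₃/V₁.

Adiabatic step: V₂/V₁ = 0.6289; T₂ = T₁·1.59^(0.31) = 502.3 K.
Isobaric step: V₃/V₂ = T₃/T₂ = 435/502.3.
V₃/V₁ = (V₂/V₁)(V₃/V₂) = 0.6289 × (435/502.3) = 0.5447.

V₃/V₁ ≈ 0.545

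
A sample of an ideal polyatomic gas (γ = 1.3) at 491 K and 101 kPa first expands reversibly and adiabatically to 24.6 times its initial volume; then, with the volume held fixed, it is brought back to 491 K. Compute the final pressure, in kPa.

P₃ ≈ 4.11 kPa

Adiabatic step (PV^γ = const): P₂ = 101×(1/24.6)^(1.3) = 1.571 kPa; T₂ = 491×(1/24.6)^(0.3) = 187.8 K.
Isochoric: P₃ = P₂(T₃/T₂) = 1.571 × (491/187.8) = 4.106 kPa.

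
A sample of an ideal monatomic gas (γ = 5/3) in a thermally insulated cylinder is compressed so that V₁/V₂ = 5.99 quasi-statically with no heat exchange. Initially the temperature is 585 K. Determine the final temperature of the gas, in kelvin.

T₂ ≈ 1930 K

Adiabatic: T₁V₁^(γ−1) = T₂V₂^(γ−1) ⇒ T₂ = T₁ (V₁/V₂)^(γ−1).
T₂ = 585 × 5.99^(2/3) = 1929 K.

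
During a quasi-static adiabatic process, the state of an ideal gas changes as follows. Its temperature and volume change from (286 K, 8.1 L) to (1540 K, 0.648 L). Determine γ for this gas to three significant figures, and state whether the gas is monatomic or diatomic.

γ ≈ 1.67; monatomic

TV^(γ−1) = const ⇒ γ − 1 = ln(T₂/T₁) / ln(V₁/V₂).
γ = 1 + ln(1540/286) / ln(8.1/0.648) = 1.667.
γ ≈ 1.67 is close to 5/3, so the gas is monatomic.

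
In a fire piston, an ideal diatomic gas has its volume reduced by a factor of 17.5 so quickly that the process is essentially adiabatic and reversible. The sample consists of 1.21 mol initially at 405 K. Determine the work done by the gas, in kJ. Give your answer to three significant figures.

W ≈ -21.8 kJ

For a reversible adiabat TV^(γ−1) is constant, so T₂ = T₁ (V₁/V₂)^(γ−1).
γ = 7/5 for a diatomic ideal gas, so γ−1 = 2/5.
T₂ = 405 × 17.5^(2/5) = 1273 K.
Q = 0, so ΔU = W_on_gas = nCᵥΔT with Cᵥ = R/(γ−1) = 20.79 J/(mol·K).
ΔU = 1.21 × 20.79 × (1273 − 405) = 21820 J.
Work done by the gas = −ΔU = -21820 J.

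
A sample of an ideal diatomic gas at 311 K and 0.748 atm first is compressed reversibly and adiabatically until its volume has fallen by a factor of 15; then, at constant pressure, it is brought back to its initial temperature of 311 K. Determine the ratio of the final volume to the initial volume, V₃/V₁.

V₃/V₁ ≈ 0.0226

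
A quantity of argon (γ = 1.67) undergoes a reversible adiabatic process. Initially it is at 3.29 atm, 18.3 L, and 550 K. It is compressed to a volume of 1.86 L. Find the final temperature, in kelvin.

Adiabatic: T₁V₁^(γ−1) = T₂V₂^(γ−1) ⇒ T₂ = T₁ (V₁/V₂)^(γ−1).
T₂ = 550 × (18.3/1.86)^(0.67) = 2545 K.

T₂ ≈ 2540 K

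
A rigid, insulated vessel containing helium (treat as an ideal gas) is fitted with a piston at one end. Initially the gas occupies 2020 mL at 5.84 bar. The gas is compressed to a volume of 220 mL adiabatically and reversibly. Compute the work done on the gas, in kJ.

γ = 5/3 for a monatomic ideal gas.
P₂ = P₁(V₁/V₂)^γ = 5.84×(2020/220)^(5/3) = 235.1 bar.
For a reversible adiabat, W_by_gas = (P₁V₁ − P₂V₂)/(γ−1).
W_by = (584000×0.00202 − 2.351×10^7×0.00022) / (2/3) = -5990 J.
W_on_gas = −W_by = 5990 J.

W ≈ 5.99 kJ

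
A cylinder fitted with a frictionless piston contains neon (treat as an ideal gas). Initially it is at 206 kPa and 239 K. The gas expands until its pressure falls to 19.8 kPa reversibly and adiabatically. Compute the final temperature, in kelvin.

T₂ ≈ 93.7 K

Along an adiabat T P^((1−γ)/γ) is constant, so T₂ = T₁ (P₂/P₁)^((γ−1)/γ).
For a monatomic ideal gas γ = 5/3, so (γ−1)/γ = 2/5.
T₂ = 239 × (19.8/206)^(2/5) = 93.65 K.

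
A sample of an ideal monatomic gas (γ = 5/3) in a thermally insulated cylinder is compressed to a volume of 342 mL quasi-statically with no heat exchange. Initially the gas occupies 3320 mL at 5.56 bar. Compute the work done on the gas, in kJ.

W ≈ 9.83 kJ

P₂ = P₁(V₁/V₂)^γ = 5.56×(3320/342)^(5/3) = 245.6 bar.
For a reversible adiabat, W_by_gas = (P₁V₁ − P₂V₂)/(γ−1).
W_by = (556000×0.00332 − 2.456×10^7×0.000342) / (2/3) = -9831 J.
W_on_gas = −W_by = 9831 J.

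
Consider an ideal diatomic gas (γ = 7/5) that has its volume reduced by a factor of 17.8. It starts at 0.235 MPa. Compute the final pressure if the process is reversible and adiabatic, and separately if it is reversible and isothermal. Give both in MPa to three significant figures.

Isothermal: P₂ = P₁(V₁/V₂) = 0.235×17.8 = 4.183 MPa.
Adiabatic: P₂ = P₁(V₁/V₂)^γ = 0.235×17.8^(7/5) = 13.23 MPa.

adiabatic: 13.2 MPa; isothermal: 4.18 MPa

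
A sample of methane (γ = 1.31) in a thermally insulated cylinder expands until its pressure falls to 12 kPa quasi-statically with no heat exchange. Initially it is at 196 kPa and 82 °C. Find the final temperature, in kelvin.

Along an adiabat T P^((1−γ)/γ) is constant, so T₂ = T₁ (P₂/P₁)^((γ−1)/γ).
T₁ = 82 °C = 355.1 K.
T₂ = 355.1 × (12/196)^(0.237) = 183.4 K.

T₂ ≈ 183 K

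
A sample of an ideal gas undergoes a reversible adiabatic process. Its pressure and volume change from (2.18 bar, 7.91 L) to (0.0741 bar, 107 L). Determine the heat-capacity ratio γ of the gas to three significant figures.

PV^γ = const ⇒ γ = ln(P₂/P₁) / ln(V₁/V₂).
γ = ln(0.0741/2.18) / ln(7.91/107) = 1.298.

γ ≈ 1.30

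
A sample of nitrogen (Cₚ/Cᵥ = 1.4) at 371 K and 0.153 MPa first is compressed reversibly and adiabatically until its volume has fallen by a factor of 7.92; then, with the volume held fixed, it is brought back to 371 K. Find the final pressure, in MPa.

P₃ ≈ 1.21 MPa

Adiabatic step (PV^γ = const): P₂ = 0.153×7.92^(1.4) = 2.773 MPa; T₂ = 371×7.92^(0.4) = 848.9 K.
Isochoric: P₃ = P₂(T₃/T₂) = 2.773 × (371/848.9) = 1.212 MPa.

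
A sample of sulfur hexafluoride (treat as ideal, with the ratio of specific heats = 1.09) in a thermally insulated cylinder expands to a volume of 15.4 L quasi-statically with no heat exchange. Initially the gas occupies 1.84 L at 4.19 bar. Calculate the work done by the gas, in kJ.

W ≈ 1.49 kJ

P₂ = P₁(V₁/V₂)^γ = 4.19×(1.84/15.4)^(1.09) = 0.4135 bar.
For a reversible adiabat, W_by_gas = (P₁V₁ − P₂V₂)/(γ−1).
W_by = (419000×0.00184 − 41350×0.0154) / (0.09) = 1491 J.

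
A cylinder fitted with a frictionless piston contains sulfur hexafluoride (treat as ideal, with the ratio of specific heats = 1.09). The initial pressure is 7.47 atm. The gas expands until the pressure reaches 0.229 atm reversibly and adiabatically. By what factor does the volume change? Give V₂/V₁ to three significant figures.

From PV^γ = const, V₂/V₁ = (P₁/P₂)^(1/γ).
V₂/V₁ = (7.47/0.229)^(0.917) = 24.46.

V₂/V₁ ≈ 24.5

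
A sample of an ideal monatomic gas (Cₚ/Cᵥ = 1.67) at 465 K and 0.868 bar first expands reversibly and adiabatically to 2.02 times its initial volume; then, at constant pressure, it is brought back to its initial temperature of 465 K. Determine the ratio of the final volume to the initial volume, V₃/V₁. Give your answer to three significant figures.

V₃/V₁ ≈ 3.24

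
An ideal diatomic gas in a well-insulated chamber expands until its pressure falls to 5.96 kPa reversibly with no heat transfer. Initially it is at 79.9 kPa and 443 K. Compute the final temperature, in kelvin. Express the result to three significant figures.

Along an adiabat T P^((1−γ)/γ) is constant, so T₂ = T₁ (P₂/P₁)^((γ−1)/γ).
For a diatomic ideal gas γ = 7/5, so (γ−1)/γ = 2/7.
T₂ = 443 × (5.96/79.9)^(2/7) = 211 K.

T₂ ≈ 211 K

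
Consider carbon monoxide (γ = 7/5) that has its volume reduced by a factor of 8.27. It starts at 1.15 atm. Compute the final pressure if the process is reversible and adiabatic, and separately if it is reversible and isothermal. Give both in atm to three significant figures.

adiabatic: 22.1 atm; isothermal: 9.51 atm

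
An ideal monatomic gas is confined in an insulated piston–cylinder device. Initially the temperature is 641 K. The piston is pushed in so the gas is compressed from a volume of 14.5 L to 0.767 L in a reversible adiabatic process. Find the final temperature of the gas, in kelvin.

T₂ ≈ 4550 K

For a reversible adiabat TV^(γ−1) is constant, so T₂ = T₁ (V₁/V₂)^(γ−1).
For a monatomic ideal gas γ = 5/3, so γ−1 = 2/3.
T₂ = 641 × (14.5/0.767)^(2/3) = 4549 K.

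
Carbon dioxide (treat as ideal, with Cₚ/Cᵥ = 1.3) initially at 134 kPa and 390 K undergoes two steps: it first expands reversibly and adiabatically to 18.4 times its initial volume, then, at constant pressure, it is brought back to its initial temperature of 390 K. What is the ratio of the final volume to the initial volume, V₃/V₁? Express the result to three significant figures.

V₃/V₁ ≈ 44.1

Adiabatic step: V₂/V₁ = 18.4; T₂ = T₁·(1/18.4)^(0.3) = 162.8 K.
Isobaric step: V₃/V₂ = T₃/T₂ = 390/162.8.
V₃/V₁ = (V₂/V₁)(V₃/V₂) = 18.4 × (390/162.8) = 44.08.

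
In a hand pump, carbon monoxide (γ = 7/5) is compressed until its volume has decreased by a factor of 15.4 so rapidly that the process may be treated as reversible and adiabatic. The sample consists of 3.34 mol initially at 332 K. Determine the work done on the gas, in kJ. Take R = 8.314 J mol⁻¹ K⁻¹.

W ≈ 45.8 kJ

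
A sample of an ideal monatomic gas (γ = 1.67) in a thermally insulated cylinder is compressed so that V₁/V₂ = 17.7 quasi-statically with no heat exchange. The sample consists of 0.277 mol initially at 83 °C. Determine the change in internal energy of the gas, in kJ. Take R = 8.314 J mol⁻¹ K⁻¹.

ΔU ≈ 7.17 kJ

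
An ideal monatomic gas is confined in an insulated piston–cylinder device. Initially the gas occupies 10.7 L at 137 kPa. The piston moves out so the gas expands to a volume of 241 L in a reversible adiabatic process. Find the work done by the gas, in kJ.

W ≈ 1.92 kJ

γ = 5/3 for a monatomic ideal gas.
P₂ = P₁(V₁/V₂)^γ = 137×(10.7/241)^(5/3) = 0.7627 kPa.
For a reversible adiabat, W_by_gas = (P₁V₁ − P₂V₂)/(γ−1).
W_by = (137000×0.0107 − 762.7×0.241) / (2/3) = 1923 J.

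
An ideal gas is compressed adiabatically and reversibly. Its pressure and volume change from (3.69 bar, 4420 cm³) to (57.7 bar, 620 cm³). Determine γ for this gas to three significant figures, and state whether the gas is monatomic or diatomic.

γ ≈ 1.40; diatomic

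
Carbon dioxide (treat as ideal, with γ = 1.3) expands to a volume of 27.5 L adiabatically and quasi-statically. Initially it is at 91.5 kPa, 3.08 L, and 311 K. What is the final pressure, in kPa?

Adiabatic: P₁V₁^γ = P₂V₂^γ ⇒ P₂ = P₁ (V₁/V₂)^γ.
P₂ = 91.5 × (3.08/27.5)^(1.3) = 5.314 kPa.

P₂ ≈ 5.31 kPa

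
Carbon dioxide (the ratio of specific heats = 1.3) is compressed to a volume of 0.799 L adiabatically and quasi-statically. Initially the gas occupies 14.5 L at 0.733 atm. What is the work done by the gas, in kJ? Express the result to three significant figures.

W ≈ -4.97 kJ

P₂ = P₁(V₁/V₂)^γ = 0.733×(14.5/0.799)^(1.3) = 31.74 atm.
For a reversible adiabat, W_by_gas = (P₁V₁ − P₂V₂)/(γ−1).
W_by = (74270×0.0145 − 3.216×10^6×0.000799) / (0.3) = -4975 J.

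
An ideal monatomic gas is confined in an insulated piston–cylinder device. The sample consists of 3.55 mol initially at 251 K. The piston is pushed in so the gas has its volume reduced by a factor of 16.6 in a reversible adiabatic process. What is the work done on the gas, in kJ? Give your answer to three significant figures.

W ≈ 61.2 kJ

For a reversible adiabat TV^(γ−1) is constant, so T₂ = T₁ (V₁/V₂)^(γ−1).
γ = 5/3 for a monatomic ideal gas, so γ−1 = 2/3.
T₂ = 251 × 16.6^(2/3) = 1633 K.
Q = 0, so ΔU = W_on_gas = nCᵥΔT with Cᵥ = R/(γ−1) = 12.47 J/(mol·K).
ΔU = 3.55 × 12.47 × (1633 − 251) = 61200 J.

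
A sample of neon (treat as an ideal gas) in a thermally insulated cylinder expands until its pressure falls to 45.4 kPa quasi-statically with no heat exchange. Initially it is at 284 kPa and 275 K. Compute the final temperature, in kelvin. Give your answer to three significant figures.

T₂ ≈ 132 K

Along an adiabat T P^((1−γ)/γ) is constant, so T₂ = T₁ (P₂/P₁)^((γ−1)/γ).
For a monatomic ideal gas γ = 5/3, so (γ−1)/γ = 2/5.
T₂ = 275 × (45.4/284)^(2/5) = 132.1 K.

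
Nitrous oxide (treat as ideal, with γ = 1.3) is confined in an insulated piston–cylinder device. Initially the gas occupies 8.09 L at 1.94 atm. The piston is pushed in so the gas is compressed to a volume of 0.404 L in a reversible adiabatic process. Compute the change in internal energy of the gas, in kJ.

P₂ = P₁(V₁/V₂)^γ = 1.94×(8.09/0.404)^(1.3) = 95.46 atm.
For a reversible adiabat, W_by_gas = (P₁V₁ − P₂V₂)/(γ−1).
W_by = (196600×0.00809 − 9.673×10^6×0.000404) / (0.3) = -7725 J.
Q = 0 ⇒ ΔU = −W_by = 7725 J.

ΔU ≈ 7.73 kJ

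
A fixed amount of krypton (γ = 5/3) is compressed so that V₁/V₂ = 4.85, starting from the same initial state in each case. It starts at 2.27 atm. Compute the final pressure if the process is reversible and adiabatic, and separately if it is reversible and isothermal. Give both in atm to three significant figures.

Isothermal: P₂ = P₁(V₁/V₂) = 2.27×4.85 = 11.01 atm.
Adiabatic: P₂ = P₁(V₁/V₂)^γ = 2.27×4.85^(5/3) = 31.54 atm.

adiabatic: 31.5 atm; isothermal: 11.0 atm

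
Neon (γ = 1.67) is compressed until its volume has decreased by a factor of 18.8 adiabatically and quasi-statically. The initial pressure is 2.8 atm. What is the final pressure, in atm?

Since PV^γ is constant along a reversible adiabat, P₂ = P₁ (V₁/V₂)^γ.
P₂ = 2.8 × 18.8^(1.67) = 375.8 atm.

P₂ ≈ 376 atm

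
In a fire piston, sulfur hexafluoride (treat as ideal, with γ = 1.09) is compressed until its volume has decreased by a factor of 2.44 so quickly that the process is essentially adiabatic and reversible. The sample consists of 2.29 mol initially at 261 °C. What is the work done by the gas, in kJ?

W ≈ -9.45 kJ

For a reversible adiabat TV^(γ−1) is constant, so T₂ = T₁ (V₁/V₂)^(γ−1).
T₁ = 261 °C = 534.1 K.
T₂ = 534.1 × 2.44^(0.09) = 578.8 K.
Q = 0, so ΔU = W_on_gas = nCᵥΔT with Cᵥ = R/(γ−1) = 92.38 J/(mol·K).
ΔU = 2.29 × 92.38 × (578.8 − 534.1) = 9445 J.
Work done by the gas = −ΔU = -9445 J.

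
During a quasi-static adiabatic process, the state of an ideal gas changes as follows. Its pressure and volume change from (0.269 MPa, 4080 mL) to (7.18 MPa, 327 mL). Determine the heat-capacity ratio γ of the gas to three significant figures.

PV^γ = const ⇒ γ = ln(P₂/P₁) / ln(V₁/V₂).
γ = ln(7.18/0.269) / ln(4080/327) = 1.301.

γ ≈ 1.30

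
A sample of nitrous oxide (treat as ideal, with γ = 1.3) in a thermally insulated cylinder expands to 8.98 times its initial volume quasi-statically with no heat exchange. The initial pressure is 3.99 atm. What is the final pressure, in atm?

P₂ ≈ 0.230 atm

Adiabatic: P₁V₁^γ = P₂V₂^γ ⇒ P₂ = P₁ (V₁/V₂)^γ.
P₂ = 3.99 × (1/8.98)^(1.3) = 0.23 atm.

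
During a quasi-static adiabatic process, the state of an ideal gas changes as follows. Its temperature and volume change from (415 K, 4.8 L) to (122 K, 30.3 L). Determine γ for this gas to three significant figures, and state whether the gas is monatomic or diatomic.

TV^(γ−1) = const ⇒ γ − 1 = ln(T₂/T₁) / ln(V₁/V₂).
γ = 1 + ln(122/415) / ln(4.8/30.3) = 1.664.
γ ≈ 1.66 is close to 5/3, so the gas is monatomic.

γ ≈ 1.66; monatomic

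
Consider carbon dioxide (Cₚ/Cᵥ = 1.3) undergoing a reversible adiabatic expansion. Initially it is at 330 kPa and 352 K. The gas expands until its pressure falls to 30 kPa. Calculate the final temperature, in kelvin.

T₂ ≈ 202 K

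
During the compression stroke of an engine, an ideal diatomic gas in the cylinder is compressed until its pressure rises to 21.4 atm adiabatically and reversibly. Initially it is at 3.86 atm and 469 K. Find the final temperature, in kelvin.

Along an adiabat T P^((1−γ)/γ) is constant, so T₂ = T₁ (P₂/P₁)^((γ−1)/γ).
For a diatomic ideal gas γ = 7/5, so (γ−1)/γ = 2/7.
T₂ = 469 × (21.4/3.86)^(2/7) = 765.1 K.

T₂ ≈ 765 K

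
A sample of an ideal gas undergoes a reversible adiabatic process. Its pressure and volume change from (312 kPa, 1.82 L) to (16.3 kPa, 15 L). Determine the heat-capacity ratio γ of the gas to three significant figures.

PV^γ = const ⇒ γ = ln(P₂/P₁) / ln(V₁/V₂).
γ = ln(16.3/312) / ln(1.82/15) = 1.399.

γ ≈ 1.40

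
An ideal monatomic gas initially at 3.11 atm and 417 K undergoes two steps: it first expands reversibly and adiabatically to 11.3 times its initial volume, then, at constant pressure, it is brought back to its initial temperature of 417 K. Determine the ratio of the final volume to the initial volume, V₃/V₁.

V₃/V₁ ≈ 56.9

For a monatomic ideal gas γ = 5/3.
Adiabatic step: V₂/V₁ = 11.3; T₂ = T₁·(1/11.3)^(2/3) = 82.81 K.
Isobaric step: V₃/V₂ = T₃/T₂ = 417/82.81.
V₃/V₁ = (V₂/V₁)(V₃/V₂) = 11.3 × (417/82.81) = 56.9.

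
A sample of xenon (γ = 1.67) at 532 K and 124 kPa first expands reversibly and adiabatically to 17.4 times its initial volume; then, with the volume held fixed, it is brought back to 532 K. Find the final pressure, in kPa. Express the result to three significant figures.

Adiabatic step (PV^γ = const): P₂ = 124×(1/17.4)^(1.67) = 1.051 kPa; T₂ = 532×(1/17.4)^(0.67) = 78.48 K.
Isochoric: P₃ = P₂(T₃/T₂) = 1.051 × (532/78.48) = 7.126 kPa.

P₃ ≈ 7.13 kPa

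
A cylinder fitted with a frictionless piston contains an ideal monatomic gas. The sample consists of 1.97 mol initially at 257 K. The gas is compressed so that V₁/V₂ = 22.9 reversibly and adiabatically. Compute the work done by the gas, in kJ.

For a reversible adiabat TV^(γ−1) is constant, so T₂ = T₁ (V₁/V₂)^(γ−1).
γ = 5/3 for a monatomic ideal gas, so γ−1 = 2/3.
T₂ = 257 × 22.9^(2/3) = 2072 K.
Q = 0, so ΔU = W_on_gas = nCᵥΔT with Cᵥ = R/(γ−1) = 12.47 J/(mol·K).
ΔU = 1.97 × 12.47 × (2072 − 257) = 44600 J.
Work done by the gas = −ΔU = -44600 J.

W ≈ -44.6 kJ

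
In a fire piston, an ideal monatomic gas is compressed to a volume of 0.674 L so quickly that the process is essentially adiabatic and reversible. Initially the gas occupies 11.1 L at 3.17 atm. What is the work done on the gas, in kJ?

γ = 5/3 for a monatomic ideal gas.
P₂ = P₁(V₁/V₂)^γ = 3.17×(11.1/0.674)^(5/3) = 337.9 atm.
For a reversible adiabat, W_by_gas = (P₁V₁ − P₂V₂)/(γ−1).
W_by = (321200×0.0111 − 3.424×10^7×0.000674) / (2/3) = -29270 J.
W_on_gas = −W_by = 29270 J.

W ≈ 29.3 kJ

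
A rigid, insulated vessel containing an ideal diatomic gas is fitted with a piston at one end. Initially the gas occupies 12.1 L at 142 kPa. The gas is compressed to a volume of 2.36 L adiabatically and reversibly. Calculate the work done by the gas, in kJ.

γ = 7/5 for a diatomic ideal gas.
P₂ = P₁(V₁/V₂)^γ = 142×(12.1/2.36)^(7/5) = 1400 kPa.
For a reversible adiabat, W_by_gas = (P₁V₁ − P₂V₂)/(γ−1).
W_by = (142000×0.0121 − 1.4×10^6×0.00236) / (2/5) = -3964 J.

W ≈ -3.96 kJ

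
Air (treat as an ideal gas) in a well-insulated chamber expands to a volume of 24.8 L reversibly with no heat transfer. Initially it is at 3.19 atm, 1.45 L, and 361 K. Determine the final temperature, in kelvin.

For a reversible adiabat TV^(γ−1) is constant, so T₂ = T₁ (V₁/V₂)^(γ−1).
γ = 7/5 for a diatomic ideal gas.
T₂ = 361 × (1.45/24.8)^(2/5) = 116 K.

T₂ ≈ 116 K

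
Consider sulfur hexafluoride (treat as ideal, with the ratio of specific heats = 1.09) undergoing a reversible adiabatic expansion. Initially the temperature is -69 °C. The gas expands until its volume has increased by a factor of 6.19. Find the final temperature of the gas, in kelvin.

For a reversible adiabat TV^(γ−1) is constant, so T₂ = T₁ (V₁/V₂)^(γ−1).
T₁ = -69 °C = 204.1 K.
T₂ = 204.1 × (1/6.19)^(0.09) = 173.3 K.

T₂ ≈ 173 K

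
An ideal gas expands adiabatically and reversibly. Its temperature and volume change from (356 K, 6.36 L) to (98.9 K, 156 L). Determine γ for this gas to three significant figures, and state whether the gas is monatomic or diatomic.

γ ≈ 1.40; diatomic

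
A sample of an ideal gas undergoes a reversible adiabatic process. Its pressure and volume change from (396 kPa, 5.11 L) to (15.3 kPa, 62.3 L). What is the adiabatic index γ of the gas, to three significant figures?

PV^γ = const ⇒ γ = ln(P₂/P₁) / ln(V₁/V₂).
γ = ln(15.3/396) / ln(5.11/62.3) = 1.301.

γ ≈ 1.30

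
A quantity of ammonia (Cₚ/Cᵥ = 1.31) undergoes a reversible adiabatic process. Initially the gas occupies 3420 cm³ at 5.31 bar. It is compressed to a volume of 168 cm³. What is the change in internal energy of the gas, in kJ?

ΔU ≈ 9.05 kJ

P₂ = P₁(V₁/V₂)^γ = 5.31×(3420/168)^(1.31) = 275.1 bar.
For a reversible adiabat, W_by_gas = (P₁V₁ − P₂V₂)/(γ−1).
W_by = (531000×0.00342 − 2.751×10^7×0.000168) / (0.31) = -9051 J.
Q = 0 ⇒ ΔU = −W_by = 9051 J.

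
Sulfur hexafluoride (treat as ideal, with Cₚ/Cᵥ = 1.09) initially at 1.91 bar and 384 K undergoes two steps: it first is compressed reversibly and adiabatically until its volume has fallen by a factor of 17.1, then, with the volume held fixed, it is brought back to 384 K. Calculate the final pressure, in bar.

P₃ ≈ 32.7 bar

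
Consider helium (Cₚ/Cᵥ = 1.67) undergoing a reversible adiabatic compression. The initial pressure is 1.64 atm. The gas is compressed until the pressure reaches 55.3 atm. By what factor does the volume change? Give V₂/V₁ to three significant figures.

V₂/V₁ ≈ 0.122

From PV^γ = const, V₂/V₁ = (P₁/P₂)^(1/γ).
V₂/V₁ = (1.64/55.3)^(0.599) = 0.1216.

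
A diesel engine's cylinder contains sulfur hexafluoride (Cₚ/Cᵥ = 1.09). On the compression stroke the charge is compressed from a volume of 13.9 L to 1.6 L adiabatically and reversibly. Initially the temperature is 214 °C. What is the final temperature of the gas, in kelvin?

T₂ ≈ 592 K

For a reversible adiabat TV^(γ−1) is constant, so T₂ = T₁ (V₁/V₂)^(γ−1).
T₁ = 214 °C = 487.1 K.
T₂ = 487.1 × (13.9/1.6)^(0.09) = 591.8 K.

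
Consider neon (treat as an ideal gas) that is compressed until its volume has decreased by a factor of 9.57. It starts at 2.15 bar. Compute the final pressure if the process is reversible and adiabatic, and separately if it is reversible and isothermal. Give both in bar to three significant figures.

adiabatic: 92.7 bar; isothermal: 20.6 bar

For a monatomic ideal gas γ = 5/3.
Isothermal: P₂ = P₁(V₁/V₂) = 2.15×9.57 = 20.58 bar.
Adiabatic: P₂ = P₁(V₁/V₂)^γ = 2.15×9.57^(5/3) = 92.75 bar.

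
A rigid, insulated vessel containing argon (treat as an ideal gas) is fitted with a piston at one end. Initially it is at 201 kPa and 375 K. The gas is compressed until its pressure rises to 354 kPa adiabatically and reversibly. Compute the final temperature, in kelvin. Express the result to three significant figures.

T₂ ≈ 470 K

Along an adiabat T P^((1−γ)/γ) is constant, so T₂ = T₁ (P₂/P₁)^((γ−1)/γ).
For a monatomic ideal gas γ = 5/3, so (γ−1)/γ = 2/5.
T₂ = 375 × (354/201)^(2/5) = 470.3 K.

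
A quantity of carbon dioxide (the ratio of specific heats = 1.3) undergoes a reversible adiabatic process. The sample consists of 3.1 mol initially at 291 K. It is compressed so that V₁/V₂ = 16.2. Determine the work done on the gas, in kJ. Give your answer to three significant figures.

W ≈ 32.6 kJ

For a reversible adiabat TV^(γ−1) is constant, so T₂ = T₁ (V₁/V₂)^(γ−1).
T₂ = 291 × 16.2^(0.3) = 671 K.
Q = 0, so ΔU = W_on_gas = nCᵥΔT with Cᵥ = R/(γ−1) = 27.71 J/(mol·K).
ΔU = 3.1 × 27.71 × (671 − 291) = 32650 J.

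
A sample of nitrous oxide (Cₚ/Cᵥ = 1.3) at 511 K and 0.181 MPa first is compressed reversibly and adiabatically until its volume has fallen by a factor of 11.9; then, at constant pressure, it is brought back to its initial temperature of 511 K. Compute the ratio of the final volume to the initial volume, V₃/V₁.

Adiabatic step: V₂/V₁ = 0.08403; T₂ = T₁·11.9^(0.3) = 1074 K.
Isobaric step: V₃/V₂ = T₃/T₂ = 511/1074.
V₃/V₁ = (V₂/V₁)(V₃/V₂) = 0.08403 × (511/1074) = 0.03998.

V₃/V₁ ≈ 0.0400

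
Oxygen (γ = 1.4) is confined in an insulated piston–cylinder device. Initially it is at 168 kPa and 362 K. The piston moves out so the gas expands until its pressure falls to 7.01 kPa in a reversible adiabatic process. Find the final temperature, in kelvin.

T₂ ≈ 146 K

Along an adiabat T P^((1−γ)/γ) is constant, so T₂ = T₁ (P₂/P₁)^((γ−1)/γ).
T₂ = 362 × (7.01/168)^(0.286) = 146.1 K.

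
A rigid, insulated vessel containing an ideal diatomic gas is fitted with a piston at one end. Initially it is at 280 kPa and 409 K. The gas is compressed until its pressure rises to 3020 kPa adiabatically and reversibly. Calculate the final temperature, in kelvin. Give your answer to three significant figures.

Along an adiabat T P^((1−γ)/γ) is constant, so T₂ = T₁ (P₂/P₁)^((γ−1)/γ).
For a diatomic ideal gas γ = 7/5, so (γ−1)/γ = 2/7.
T₂ = 409 × (3020/280)^(2/7) = 806.9 K.

T₂ ≈ 807 K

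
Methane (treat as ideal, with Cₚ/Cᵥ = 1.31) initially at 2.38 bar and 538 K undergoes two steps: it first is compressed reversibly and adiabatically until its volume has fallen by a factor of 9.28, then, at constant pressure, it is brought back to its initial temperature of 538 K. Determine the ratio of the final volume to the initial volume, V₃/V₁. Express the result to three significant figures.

Adiabatic step: V₂/V₁ = 0.1078; T₂ = T₁·9.28^(0.31) = 1073 K.
Isobaric step: V₃/V₂ = T₃/T₂ = 538/1073.
V₃/V₁ = (V₂/V₁)(V₃/V₂) = 0.1078 × (538/1073) = 0.05401.

V₃/V₁ ≈ 0.0540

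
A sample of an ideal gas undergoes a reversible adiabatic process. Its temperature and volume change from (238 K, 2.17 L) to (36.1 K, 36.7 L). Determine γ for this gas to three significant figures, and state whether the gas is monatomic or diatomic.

TV^(γ−1) = const ⇒ γ − 1 = ln(T₂/T₁) / ln(V₁/V₂).
γ = 1 + ln(36.1/238) / ln(2.17/36.7) = 1.667.
γ ≈ 1.67 is close to 5/3, so the gas is monatomic.

γ ≈ 1.67; monatomic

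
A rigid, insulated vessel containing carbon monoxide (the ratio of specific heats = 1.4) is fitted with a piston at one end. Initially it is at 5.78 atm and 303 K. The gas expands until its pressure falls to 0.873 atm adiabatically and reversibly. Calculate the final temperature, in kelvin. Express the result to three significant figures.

Along an adiabat T P^((1−γ)/γ) is constant, so T₂ = T₁ (P₂/P₁)^((γ−1)/γ).
T₂ = 303 × (0.873/5.78)^(0.286) = 176.6 K.

T₂ ≈ 177 K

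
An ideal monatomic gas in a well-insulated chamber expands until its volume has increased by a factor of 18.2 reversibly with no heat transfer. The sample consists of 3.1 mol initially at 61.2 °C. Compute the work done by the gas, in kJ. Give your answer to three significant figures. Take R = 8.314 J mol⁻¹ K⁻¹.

W ≈ 11.1 kJ

For a reversible adiabat TV^(γ−1) is constant, so T₂ = T₁ (V₁/V₂)^(γ−1).
γ = 5/3 for a monatomic ideal gas, so γ−1 = 2/3.
T₁ = 61.2 °C = 334.3 K.
T₂ = 334.3 × (1/18.2)^(2/3) = 48.32 K.
Q = 0, so ΔU = W_on_gas = nCᵥΔT with Cᵥ = R/(γ−1) = 12.47 J/(mol·K).
ΔU = 3.1 × 12.47 × (48.32 − 334.3) = -11060 J.
Work done by the gas = −ΔU = 11060 J.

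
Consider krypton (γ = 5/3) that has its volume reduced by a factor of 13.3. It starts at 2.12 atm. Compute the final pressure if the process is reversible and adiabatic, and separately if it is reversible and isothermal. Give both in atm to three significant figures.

adiabatic: 158 atm; isothermal: 28.2 atm

Isothermal: P₂ = P₁(V₁/V₂) = 2.12×13.3 = 28.2 atm.
Adiabatic: P₂ = P₁(V₁/V₂)^γ = 2.12×13.3^(5/3) = 158.3 atm.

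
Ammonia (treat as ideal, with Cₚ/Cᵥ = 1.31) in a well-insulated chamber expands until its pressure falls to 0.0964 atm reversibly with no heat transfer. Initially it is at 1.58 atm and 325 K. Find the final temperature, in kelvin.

T₂ ≈ 168 K

Along an adiabat T P^((1−γ)/γ) is constant, so T₂ = T₁ (P₂/P₁)^((γ−1)/γ).
T₂ = 325 × (0.0964/1.58)^(0.237) = 167.7 K.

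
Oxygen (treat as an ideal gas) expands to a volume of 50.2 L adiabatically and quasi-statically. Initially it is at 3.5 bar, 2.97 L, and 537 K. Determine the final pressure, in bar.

P₂ ≈ 0.0668 bar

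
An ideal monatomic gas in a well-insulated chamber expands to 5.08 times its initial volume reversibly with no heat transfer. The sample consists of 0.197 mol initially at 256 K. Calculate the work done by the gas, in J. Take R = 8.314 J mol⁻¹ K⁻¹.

W ≈ 416 J

For a reversible adiabat TV^(γ−1) is constant, so T₂ = T₁ (V₁/V₂)^(γ−1).
γ = 5/3 for a monatomic ideal gas, so γ−1 = 2/3.
T₂ = 256 × (1/5.08)^(2/3) = 86.63 K.
Q = 0, so ΔU = W_on_gas = nCᵥΔT with Cᵥ = R/(γ−1) = 12.47 J/(mol·K).
ΔU = 0.197 × 12.47 × (86.63 − 256) = -416.1 J.
Work done by the gas = −ΔU = 416.1 J.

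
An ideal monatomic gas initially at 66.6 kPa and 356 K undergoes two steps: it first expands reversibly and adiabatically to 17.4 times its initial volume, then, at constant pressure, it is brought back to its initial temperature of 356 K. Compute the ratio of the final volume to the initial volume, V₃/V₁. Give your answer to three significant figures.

For a monatomic ideal gas γ = 5/3.
Adiabatic step: V₂/V₁ = 17.4; T₂ = T₁·(1/17.4)^(2/3) = 53.02 K.
Isobaric step: V₃/V₂ = T₃/T₂ = 356/53.02.
V₃/V₁ = (V₂/V₁)(V₃/V₂) = 17.4 × (356/53.02) = 116.8.

V₃/V₁ ≈ 117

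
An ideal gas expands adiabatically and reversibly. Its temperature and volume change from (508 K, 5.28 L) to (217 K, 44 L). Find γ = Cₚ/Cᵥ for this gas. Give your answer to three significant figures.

γ ≈ 1.40

TV^(γ−1) = const ⇒ γ − 1 = ln(T₂/T₁) / ln(V₁/V₂).
γ = 1 + ln(217/508) / ln(5.28/44) = 1.401.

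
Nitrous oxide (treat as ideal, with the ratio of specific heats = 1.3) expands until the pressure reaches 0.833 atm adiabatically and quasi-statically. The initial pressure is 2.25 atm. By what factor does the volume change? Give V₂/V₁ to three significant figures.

V₂/V₁ ≈ 2.15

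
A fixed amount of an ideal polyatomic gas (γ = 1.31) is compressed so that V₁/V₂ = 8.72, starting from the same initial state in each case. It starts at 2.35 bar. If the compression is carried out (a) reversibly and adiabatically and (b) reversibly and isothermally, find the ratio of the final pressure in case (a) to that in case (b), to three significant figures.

Isothermal: P_b = P₁(V₁/V₂) = 2.35×8.72.
Adiabatic: P_a = P₁(V₁/V₂)^γ = 2.35×8.72^(1.31).
P_a/P_b = (V₁/V₂)^(γ−1) = 8.72^(0.31) = 1.957.

P_adiabatic / P_isothermal ≈ 1.96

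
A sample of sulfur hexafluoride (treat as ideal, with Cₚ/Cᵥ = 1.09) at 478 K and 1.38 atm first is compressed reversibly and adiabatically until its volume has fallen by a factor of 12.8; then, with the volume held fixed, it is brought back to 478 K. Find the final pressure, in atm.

P₃ ≈ 17.7 atm

Adiabatic step (PV^γ = const): P₂ = 1.38×12.8^(1.09) = 22.22 atm; T₂ = 478×12.8^(0.09) = 601.3 K.
Isochoric: P₃ = P₂(T₃/T₂) = 22.22 × (478/601.3) = 17.66 atm.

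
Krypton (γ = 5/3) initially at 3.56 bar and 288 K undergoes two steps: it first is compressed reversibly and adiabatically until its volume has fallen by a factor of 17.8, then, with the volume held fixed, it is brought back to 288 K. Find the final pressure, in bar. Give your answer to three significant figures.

P₃ ≈ 63.4 bar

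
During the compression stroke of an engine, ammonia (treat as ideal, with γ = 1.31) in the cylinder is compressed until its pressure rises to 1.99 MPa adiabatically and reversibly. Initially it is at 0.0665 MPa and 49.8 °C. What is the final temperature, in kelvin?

T₂ ≈ 722 K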